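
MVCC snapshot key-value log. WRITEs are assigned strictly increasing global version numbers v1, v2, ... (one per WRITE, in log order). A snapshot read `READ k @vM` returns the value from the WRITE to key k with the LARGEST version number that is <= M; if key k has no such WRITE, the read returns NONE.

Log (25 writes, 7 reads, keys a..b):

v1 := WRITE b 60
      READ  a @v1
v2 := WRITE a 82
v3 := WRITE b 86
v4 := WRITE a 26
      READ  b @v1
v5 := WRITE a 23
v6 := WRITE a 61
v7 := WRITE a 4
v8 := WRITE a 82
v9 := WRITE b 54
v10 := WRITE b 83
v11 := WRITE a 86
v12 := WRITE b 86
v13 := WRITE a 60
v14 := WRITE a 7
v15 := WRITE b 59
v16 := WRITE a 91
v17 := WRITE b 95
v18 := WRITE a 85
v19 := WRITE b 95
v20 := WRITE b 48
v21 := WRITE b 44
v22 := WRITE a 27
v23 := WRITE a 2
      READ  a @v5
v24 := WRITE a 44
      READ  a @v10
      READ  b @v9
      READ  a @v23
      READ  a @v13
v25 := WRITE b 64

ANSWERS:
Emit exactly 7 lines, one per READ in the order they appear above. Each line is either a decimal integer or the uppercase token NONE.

v1: WRITE b=60  (b history now [(1, 60)])
READ a @v1: history=[] -> no version <= 1 -> NONE
v2: WRITE a=82  (a history now [(2, 82)])
v3: WRITE b=86  (b history now [(1, 60), (3, 86)])
v4: WRITE a=26  (a history now [(2, 82), (4, 26)])
READ b @v1: history=[(1, 60), (3, 86)] -> pick v1 -> 60
v5: WRITE a=23  (a history now [(2, 82), (4, 26), (5, 23)])
v6: WRITE a=61  (a history now [(2, 82), (4, 26), (5, 23), (6, 61)])
v7: WRITE a=4  (a history now [(2, 82), (4, 26), (5, 23), (6, 61), (7, 4)])
v8: WRITE a=82  (a history now [(2, 82), (4, 26), (5, 23), (6, 61), (7, 4), (8, 82)])
v9: WRITE b=54  (b history now [(1, 60), (3, 86), (9, 54)])
v10: WRITE b=83  (b history now [(1, 60), (3, 86), (9, 54), (10, 83)])
v11: WRITE a=86  (a history now [(2, 82), (4, 26), (5, 23), (6, 61), (7, 4), (8, 82), (11, 86)])
v12: WRITE b=86  (b history now [(1, 60), (3, 86), (9, 54), (10, 83), (12, 86)])
v13: WRITE a=60  (a history now [(2, 82), (4, 26), (5, 23), (6, 61), (7, 4), (8, 82), (11, 86), (13, 60)])
v14: WRITE a=7  (a history now [(2, 82), (4, 26), (5, 23), (6, 61), (7, 4), (8, 82), (11, 86), (13, 60), (14, 7)])
v15: WRITE b=59  (b history now [(1, 60), (3, 86), (9, 54), (10, 83), (12, 86), (15, 59)])
v16: WRITE a=91  (a history now [(2, 82), (4, 26), (5, 23), (6, 61), (7, 4), (8, 82), (11, 86), (13, 60), (14, 7), (16, 91)])
v17: WRITE b=95  (b history now [(1, 60), (3, 86), (9, 54), (10, 83), (12, 86), (15, 59), (17, 95)])
v18: WRITE a=85  (a history now [(2, 82), (4, 26), (5, 23), (6, 61), (7, 4), (8, 82), (11, 86), (13, 60), (14, 7), (16, 91), (18, 85)])
v19: WRITE b=95  (b history now [(1, 60), (3, 86), (9, 54), (10, 83), (12, 86), (15, 59), (17, 95), (19, 95)])
v20: WRITE b=48  (b history now [(1, 60), (3, 86), (9, 54), (10, 83), (12, 86), (15, 59), (17, 95), (19, 95), (20, 48)])
v21: WRITE b=44  (b history now [(1, 60), (3, 86), (9, 54), (10, 83), (12, 86), (15, 59), (17, 95), (19, 95), (20, 48), (21, 44)])
v22: WRITE a=27  (a history now [(2, 82), (4, 26), (5, 23), (6, 61), (7, 4), (8, 82), (11, 86), (13, 60), (14, 7), (16, 91), (18, 85), (22, 27)])
v23: WRITE a=2  (a history now [(2, 82), (4, 26), (5, 23), (6, 61), (7, 4), (8, 82), (11, 86), (13, 60), (14, 7), (16, 91), (18, 85), (22, 27), (23, 2)])
READ a @v5: history=[(2, 82), (4, 26), (5, 23), (6, 61), (7, 4), (8, 82), (11, 86), (13, 60), (14, 7), (16, 91), (18, 85), (22, 27), (23, 2)] -> pick v5 -> 23
v24: WRITE a=44  (a history now [(2, 82), (4, 26), (5, 23), (6, 61), (7, 4), (8, 82), (11, 86), (13, 60), (14, 7), (16, 91), (18, 85), (22, 27), (23, 2), (24, 44)])
READ a @v10: history=[(2, 82), (4, 26), (5, 23), (6, 61), (7, 4), (8, 82), (11, 86), (13, 60), (14, 7), (16, 91), (18, 85), (22, 27), (23, 2), (24, 44)] -> pick v8 -> 82
READ b @v9: history=[(1, 60), (3, 86), (9, 54), (10, 83), (12, 86), (15, 59), (17, 95), (19, 95), (20, 48), (21, 44)] -> pick v9 -> 54
READ a @v23: history=[(2, 82), (4, 26), (5, 23), (6, 61), (7, 4), (8, 82), (11, 86), (13, 60), (14, 7), (16, 91), (18, 85), (22, 27), (23, 2), (24, 44)] -> pick v23 -> 2
READ a @v13: history=[(2, 82), (4, 26), (5, 23), (6, 61), (7, 4), (8, 82), (11, 86), (13, 60), (14, 7), (16, 91), (18, 85), (22, 27), (23, 2), (24, 44)] -> pick v13 -> 60
v25: WRITE b=64  (b history now [(1, 60), (3, 86), (9, 54), (10, 83), (12, 86), (15, 59), (17, 95), (19, 95), (20, 48), (21, 44), (25, 64)])

Answer: NONE
60
23
82
54
2
60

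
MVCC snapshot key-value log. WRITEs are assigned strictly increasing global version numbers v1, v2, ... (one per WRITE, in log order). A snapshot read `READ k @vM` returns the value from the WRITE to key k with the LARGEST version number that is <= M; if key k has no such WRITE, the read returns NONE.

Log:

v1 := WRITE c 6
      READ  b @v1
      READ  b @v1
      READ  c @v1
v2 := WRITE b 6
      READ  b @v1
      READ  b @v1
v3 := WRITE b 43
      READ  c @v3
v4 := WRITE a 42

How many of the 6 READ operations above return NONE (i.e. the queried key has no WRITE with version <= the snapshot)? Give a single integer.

Answer: 4

Derivation:
v1: WRITE c=6  (c history now [(1, 6)])
READ b @v1: history=[] -> no version <= 1 -> NONE
READ b @v1: history=[] -> no version <= 1 -> NONE
READ c @v1: history=[(1, 6)] -> pick v1 -> 6
v2: WRITE b=6  (b history now [(2, 6)])
READ b @v1: history=[(2, 6)] -> no version <= 1 -> NONE
READ b @v1: history=[(2, 6)] -> no version <= 1 -> NONE
v3: WRITE b=43  (b history now [(2, 6), (3, 43)])
READ c @v3: history=[(1, 6)] -> pick v1 -> 6
v4: WRITE a=42  (a history now [(4, 42)])
Read results in order: ['NONE', 'NONE', '6', 'NONE', 'NONE', '6']
NONE count = 4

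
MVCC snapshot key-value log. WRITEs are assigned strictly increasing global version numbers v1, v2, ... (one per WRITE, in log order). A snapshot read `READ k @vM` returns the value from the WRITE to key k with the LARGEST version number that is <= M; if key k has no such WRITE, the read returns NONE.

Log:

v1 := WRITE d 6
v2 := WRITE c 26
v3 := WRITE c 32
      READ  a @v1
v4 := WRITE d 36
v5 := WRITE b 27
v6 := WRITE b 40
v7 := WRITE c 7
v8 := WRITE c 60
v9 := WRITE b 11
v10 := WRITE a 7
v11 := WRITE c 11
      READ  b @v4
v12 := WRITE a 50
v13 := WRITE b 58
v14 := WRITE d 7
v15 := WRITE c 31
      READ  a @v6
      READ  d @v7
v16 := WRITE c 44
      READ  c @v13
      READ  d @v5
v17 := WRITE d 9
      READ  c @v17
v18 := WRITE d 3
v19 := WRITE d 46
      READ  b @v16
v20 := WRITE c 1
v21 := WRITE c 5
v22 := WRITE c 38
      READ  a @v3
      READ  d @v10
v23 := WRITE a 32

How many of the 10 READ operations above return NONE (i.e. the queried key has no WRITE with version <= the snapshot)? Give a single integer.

Answer: 4

Derivation:
v1: WRITE d=6  (d history now [(1, 6)])
v2: WRITE c=26  (c history now [(2, 26)])
v3: WRITE c=32  (c history now [(2, 26), (3, 32)])
READ a @v1: history=[] -> no version <= 1 -> NONE
v4: WRITE d=36  (d history now [(1, 6), (4, 36)])
v5: WRITE b=27  (b history now [(5, 27)])
v6: WRITE b=40  (b history now [(5, 27), (6, 40)])
v7: WRITE c=7  (c history now [(2, 26), (3, 32), (7, 7)])
v8: WRITE c=60  (c history now [(2, 26), (3, 32), (7, 7), (8, 60)])
v9: WRITE b=11  (b history now [(5, 27), (6, 40), (9, 11)])
v10: WRITE a=7  (a history now [(10, 7)])
v11: WRITE c=11  (c history now [(2, 26), (3, 32), (7, 7), (8, 60), (11, 11)])
READ b @v4: history=[(5, 27), (6, 40), (9, 11)] -> no version <= 4 -> NONE
v12: WRITE a=50  (a history now [(10, 7), (12, 50)])
v13: WRITE b=58  (b history now [(5, 27), (6, 40), (9, 11), (13, 58)])
v14: WRITE d=7  (d history now [(1, 6), (4, 36), (14, 7)])
v15: WRITE c=31  (c history now [(2, 26), (3, 32), (7, 7), (8, 60), (11, 11), (15, 31)])
READ a @v6: history=[(10, 7), (12, 50)] -> no version <= 6 -> NONE
READ d @v7: history=[(1, 6), (4, 36), (14, 7)] -> pick v4 -> 36
v16: WRITE c=44  (c history now [(2, 26), (3, 32), (7, 7), (8, 60), (11, 11), (15, 31), (16, 44)])
READ c @v13: history=[(2, 26), (3, 32), (7, 7), (8, 60), (11, 11), (15, 31), (16, 44)] -> pick v11 -> 11
READ d @v5: history=[(1, 6), (4, 36), (14, 7)] -> pick v4 -> 36
v17: WRITE d=9  (d history now [(1, 6), (4, 36), (14, 7), (17, 9)])
READ c @v17: history=[(2, 26), (3, 32), (7, 7), (8, 60), (11, 11), (15, 31), (16, 44)] -> pick v16 -> 44
v18: WRITE d=3  (d history now [(1, 6), (4, 36), (14, 7), (17, 9), (18, 3)])
v19: WRITE d=46  (d history now [(1, 6), (4, 36), (14, 7), (17, 9), (18, 3), (19, 46)])
READ b @v16: history=[(5, 27), (6, 40), (9, 11), (13, 58)] -> pick v13 -> 58
v20: WRITE c=1  (c history now [(2, 26), (3, 32), (7, 7), (8, 60), (11, 11), (15, 31), (16, 44), (20, 1)])
v21: WRITE c=5  (c history now [(2, 26), (3, 32), (7, 7), (8, 60), (11, 11), (15, 31), (16, 44), (20, 1), (21, 5)])
v22: WRITE c=38  (c history now [(2, 26), (3, 32), (7, 7), (8, 60), (11, 11), (15, 31), (16, 44), (20, 1), (21, 5), (22, 38)])
READ a @v3: history=[(10, 7), (12, 50)] -> no version <= 3 -> NONE
READ d @v10: history=[(1, 6), (4, 36), (14, 7), (17, 9), (18, 3), (19, 46)] -> pick v4 -> 36
v23: WRITE a=32  (a history now [(10, 7), (12, 50), (23, 32)])
Read results in order: ['NONE', 'NONE', 'NONE', '36', '11', '36', '44', '58', 'NONE', '36']
NONE count = 4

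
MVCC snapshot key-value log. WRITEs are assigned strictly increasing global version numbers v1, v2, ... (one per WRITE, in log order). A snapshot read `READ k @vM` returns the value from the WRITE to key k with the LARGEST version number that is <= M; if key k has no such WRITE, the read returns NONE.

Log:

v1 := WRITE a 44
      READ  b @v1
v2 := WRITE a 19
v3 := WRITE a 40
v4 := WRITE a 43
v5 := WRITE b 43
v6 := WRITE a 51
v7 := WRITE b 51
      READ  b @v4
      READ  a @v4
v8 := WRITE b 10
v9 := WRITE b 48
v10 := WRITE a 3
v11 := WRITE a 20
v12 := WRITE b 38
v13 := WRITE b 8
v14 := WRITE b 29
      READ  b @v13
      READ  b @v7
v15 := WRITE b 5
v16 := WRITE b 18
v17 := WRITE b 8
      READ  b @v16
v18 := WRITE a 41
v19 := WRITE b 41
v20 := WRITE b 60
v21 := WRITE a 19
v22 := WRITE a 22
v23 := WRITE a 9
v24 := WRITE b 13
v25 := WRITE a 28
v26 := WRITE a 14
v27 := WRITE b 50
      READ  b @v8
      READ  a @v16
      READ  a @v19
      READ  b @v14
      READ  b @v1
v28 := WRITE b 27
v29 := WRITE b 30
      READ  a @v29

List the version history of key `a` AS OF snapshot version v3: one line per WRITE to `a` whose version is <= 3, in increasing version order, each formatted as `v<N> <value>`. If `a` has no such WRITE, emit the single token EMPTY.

Answer: v1 44
v2 19
v3 40

Derivation:
Scan writes for key=a with version <= 3:
  v1 WRITE a 44 -> keep
  v2 WRITE a 19 -> keep
  v3 WRITE a 40 -> keep
  v4 WRITE a 43 -> drop (> snap)
  v5 WRITE b 43 -> skip
  v6 WRITE a 51 -> drop (> snap)
  v7 WRITE b 51 -> skip
  v8 WRITE b 10 -> skip
  v9 WRITE b 48 -> skip
  v10 WRITE a 3 -> drop (> snap)
  v11 WRITE a 20 -> drop (> snap)
  v12 WRITE b 38 -> skip
  v13 WRITE b 8 -> skip
  v14 WRITE b 29 -> skip
  v15 WRITE b 5 -> skip
  v16 WRITE b 18 -> skip
  v17 WRITE b 8 -> skip
  v18 WRITE a 41 -> drop (> snap)
  v19 WRITE b 41 -> skip
  v20 WRITE b 60 -> skip
  v21 WRITE a 19 -> drop (> snap)
  v22 WRITE a 22 -> drop (> snap)
  v23 WRITE a 9 -> drop (> snap)
  v24 WRITE b 13 -> skip
  v25 WRITE a 28 -> drop (> snap)
  v26 WRITE a 14 -> drop (> snap)
  v27 WRITE b 50 -> skip
  v28 WRITE b 27 -> skip
  v29 WRITE b 30 -> skip
Collected: [(1, 44), (2, 19), (3, 40)]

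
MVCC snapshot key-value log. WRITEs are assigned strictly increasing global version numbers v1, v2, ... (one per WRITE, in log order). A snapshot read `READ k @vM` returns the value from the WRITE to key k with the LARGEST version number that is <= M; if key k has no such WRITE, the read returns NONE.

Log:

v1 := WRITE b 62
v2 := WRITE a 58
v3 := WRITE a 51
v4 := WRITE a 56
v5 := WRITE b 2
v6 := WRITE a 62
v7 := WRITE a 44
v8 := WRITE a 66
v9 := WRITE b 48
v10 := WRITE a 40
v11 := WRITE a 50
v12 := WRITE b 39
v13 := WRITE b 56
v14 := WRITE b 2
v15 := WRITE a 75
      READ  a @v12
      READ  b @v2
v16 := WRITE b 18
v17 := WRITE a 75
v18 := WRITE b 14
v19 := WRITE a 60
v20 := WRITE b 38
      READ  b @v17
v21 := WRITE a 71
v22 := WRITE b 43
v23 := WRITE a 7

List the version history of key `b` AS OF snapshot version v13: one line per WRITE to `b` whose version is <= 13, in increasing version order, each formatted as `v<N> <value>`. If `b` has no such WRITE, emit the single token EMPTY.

Answer: v1 62
v5 2
v9 48
v12 39
v13 56

Derivation:
Scan writes for key=b with version <= 13:
  v1 WRITE b 62 -> keep
  v2 WRITE a 58 -> skip
  v3 WRITE a 51 -> skip
  v4 WRITE a 56 -> skip
  v5 WRITE b 2 -> keep
  v6 WRITE a 62 -> skip
  v7 WRITE a 44 -> skip
  v8 WRITE a 66 -> skip
  v9 WRITE b 48 -> keep
  v10 WRITE a 40 -> skip
  v11 WRITE a 50 -> skip
  v12 WRITE b 39 -> keep
  v13 WRITE b 56 -> keep
  v14 WRITE b 2 -> drop (> snap)
  v15 WRITE a 75 -> skip
  v16 WRITE b 18 -> drop (> snap)
  v17 WRITE a 75 -> skip
  v18 WRITE b 14 -> drop (> snap)
  v19 WRITE a 60 -> skip
  v20 WRITE b 38 -> drop (> snap)
  v21 WRITE a 71 -> skip
  v22 WRITE b 43 -> drop (> snap)
  v23 WRITE a 7 -> skip
Collected: [(1, 62), (5, 2), (9, 48), (12, 39), (13, 56)]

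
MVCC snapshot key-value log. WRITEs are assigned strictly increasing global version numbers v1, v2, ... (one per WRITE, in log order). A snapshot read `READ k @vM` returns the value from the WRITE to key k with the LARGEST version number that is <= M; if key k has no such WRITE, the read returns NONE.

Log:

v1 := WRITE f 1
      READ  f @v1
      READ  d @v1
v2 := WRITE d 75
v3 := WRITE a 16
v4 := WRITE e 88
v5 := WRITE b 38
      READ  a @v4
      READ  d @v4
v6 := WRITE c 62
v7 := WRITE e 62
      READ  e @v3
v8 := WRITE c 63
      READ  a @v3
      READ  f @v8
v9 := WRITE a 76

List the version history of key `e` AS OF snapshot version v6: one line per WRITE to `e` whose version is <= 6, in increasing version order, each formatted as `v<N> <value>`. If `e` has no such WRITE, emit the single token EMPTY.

Answer: v4 88

Derivation:
Scan writes for key=e with version <= 6:
  v1 WRITE f 1 -> skip
  v2 WRITE d 75 -> skip
  v3 WRITE a 16 -> skip
  v4 WRITE e 88 -> keep
  v5 WRITE b 38 -> skip
  v6 WRITE c 62 -> skip
  v7 WRITE e 62 -> drop (> snap)
  v8 WRITE c 63 -> skip
  v9 WRITE a 76 -> skip
Collected: [(4, 88)]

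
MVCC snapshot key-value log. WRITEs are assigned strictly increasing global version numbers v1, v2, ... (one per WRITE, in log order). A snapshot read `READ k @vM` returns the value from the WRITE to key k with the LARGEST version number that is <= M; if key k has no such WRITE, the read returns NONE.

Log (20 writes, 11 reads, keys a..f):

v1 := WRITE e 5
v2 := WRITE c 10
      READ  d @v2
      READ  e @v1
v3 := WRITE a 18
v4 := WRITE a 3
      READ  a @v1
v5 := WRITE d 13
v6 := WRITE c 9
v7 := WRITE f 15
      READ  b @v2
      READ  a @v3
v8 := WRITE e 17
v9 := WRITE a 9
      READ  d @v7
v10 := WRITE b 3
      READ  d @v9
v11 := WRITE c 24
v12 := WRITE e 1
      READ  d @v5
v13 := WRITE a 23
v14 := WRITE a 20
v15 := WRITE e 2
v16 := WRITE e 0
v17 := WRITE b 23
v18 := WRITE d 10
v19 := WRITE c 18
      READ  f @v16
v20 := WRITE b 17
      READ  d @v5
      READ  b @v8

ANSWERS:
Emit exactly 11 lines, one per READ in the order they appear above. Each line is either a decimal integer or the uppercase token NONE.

Answer: NONE
5
NONE
NONE
18
13
13
13
15
13
NONE

Derivation:
v1: WRITE e=5  (e history now [(1, 5)])
v2: WRITE c=10  (c history now [(2, 10)])
READ d @v2: history=[] -> no version <= 2 -> NONE
READ e @v1: history=[(1, 5)] -> pick v1 -> 5
v3: WRITE a=18  (a history now [(3, 18)])
v4: WRITE a=3  (a history now [(3, 18), (4, 3)])
READ a @v1: history=[(3, 18), (4, 3)] -> no version <= 1 -> NONE
v5: WRITE d=13  (d history now [(5, 13)])
v6: WRITE c=9  (c history now [(2, 10), (6, 9)])
v7: WRITE f=15  (f history now [(7, 15)])
READ b @v2: history=[] -> no version <= 2 -> NONE
READ a @v3: history=[(3, 18), (4, 3)] -> pick v3 -> 18
v8: WRITE e=17  (e history now [(1, 5), (8, 17)])
v9: WRITE a=9  (a history now [(3, 18), (4, 3), (9, 9)])
READ d @v7: history=[(5, 13)] -> pick v5 -> 13
v10: WRITE b=3  (b history now [(10, 3)])
READ d @v9: history=[(5, 13)] -> pick v5 -> 13
v11: WRITE c=24  (c history now [(2, 10), (6, 9), (11, 24)])
v12: WRITE e=1  (e history now [(1, 5), (8, 17), (12, 1)])
READ d @v5: history=[(5, 13)] -> pick v5 -> 13
v13: WRITE a=23  (a history now [(3, 18), (4, 3), (9, 9), (13, 23)])
v14: WRITE a=20  (a history now [(3, 18), (4, 3), (9, 9), (13, 23), (14, 20)])
v15: WRITE e=2  (e history now [(1, 5), (8, 17), (12, 1), (15, 2)])
v16: WRITE e=0  (e history now [(1, 5), (8, 17), (12, 1), (15, 2), (16, 0)])
v17: WRITE b=23  (b history now [(10, 3), (17, 23)])
v18: WRITE d=10  (d history now [(5, 13), (18, 10)])
v19: WRITE c=18  (c history now [(2, 10), (6, 9), (11, 24), (19, 18)])
READ f @v16: history=[(7, 15)] -> pick v7 -> 15
v20: WRITE b=17  (b history now [(10, 3), (17, 23), (20, 17)])
READ d @v5: history=[(5, 13), (18, 10)] -> pick v5 -> 13
READ b @v8: history=[(10, 3), (17, 23), (20, 17)] -> no version <= 8 -> NONE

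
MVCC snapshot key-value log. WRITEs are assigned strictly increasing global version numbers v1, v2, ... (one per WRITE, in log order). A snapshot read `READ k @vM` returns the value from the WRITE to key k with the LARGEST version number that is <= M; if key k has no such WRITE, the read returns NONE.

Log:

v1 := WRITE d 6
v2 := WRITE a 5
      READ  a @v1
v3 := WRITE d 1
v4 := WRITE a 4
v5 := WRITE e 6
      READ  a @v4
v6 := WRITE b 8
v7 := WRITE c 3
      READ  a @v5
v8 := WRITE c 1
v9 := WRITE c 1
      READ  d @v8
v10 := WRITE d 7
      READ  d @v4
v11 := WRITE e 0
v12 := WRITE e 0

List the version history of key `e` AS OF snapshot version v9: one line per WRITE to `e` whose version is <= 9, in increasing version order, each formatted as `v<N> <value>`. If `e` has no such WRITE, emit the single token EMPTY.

Scan writes for key=e with version <= 9:
  v1 WRITE d 6 -> skip
  v2 WRITE a 5 -> skip
  v3 WRITE d 1 -> skip
  v4 WRITE a 4 -> skip
  v5 WRITE e 6 -> keep
  v6 WRITE b 8 -> skip
  v7 WRITE c 3 -> skip
  v8 WRITE c 1 -> skip
  v9 WRITE c 1 -> skip
  v10 WRITE d 7 -> skip
  v11 WRITE e 0 -> drop (> snap)
  v12 WRITE e 0 -> drop (> snap)
Collected: [(5, 6)]

Answer: v5 6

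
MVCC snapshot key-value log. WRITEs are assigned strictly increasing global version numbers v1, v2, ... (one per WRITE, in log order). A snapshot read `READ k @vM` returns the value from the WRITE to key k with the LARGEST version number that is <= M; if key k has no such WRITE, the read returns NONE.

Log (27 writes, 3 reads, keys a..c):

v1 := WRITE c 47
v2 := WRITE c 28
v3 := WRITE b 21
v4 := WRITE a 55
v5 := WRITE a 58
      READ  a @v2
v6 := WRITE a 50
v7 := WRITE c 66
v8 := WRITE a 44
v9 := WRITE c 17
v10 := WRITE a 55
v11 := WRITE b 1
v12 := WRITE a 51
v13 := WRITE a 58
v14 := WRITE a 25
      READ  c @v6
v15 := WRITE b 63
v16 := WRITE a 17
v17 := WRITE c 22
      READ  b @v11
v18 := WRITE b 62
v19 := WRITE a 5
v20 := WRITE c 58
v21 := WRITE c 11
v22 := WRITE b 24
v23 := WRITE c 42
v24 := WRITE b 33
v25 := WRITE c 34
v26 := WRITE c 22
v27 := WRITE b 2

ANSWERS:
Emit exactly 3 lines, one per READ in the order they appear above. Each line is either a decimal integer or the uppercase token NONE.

Answer: NONE
28
1

Derivation:
v1: WRITE c=47  (c history now [(1, 47)])
v2: WRITE c=28  (c history now [(1, 47), (2, 28)])
v3: WRITE b=21  (b history now [(3, 21)])
v4: WRITE a=55  (a history now [(4, 55)])
v5: WRITE a=58  (a history now [(4, 55), (5, 58)])
READ a @v2: history=[(4, 55), (5, 58)] -> no version <= 2 -> NONE
v6: WRITE a=50  (a history now [(4, 55), (5, 58), (6, 50)])
v7: WRITE c=66  (c history now [(1, 47), (2, 28), (7, 66)])
v8: WRITE a=44  (a history now [(4, 55), (5, 58), (6, 50), (8, 44)])
v9: WRITE c=17  (c history now [(1, 47), (2, 28), (7, 66), (9, 17)])
v10: WRITE a=55  (a history now [(4, 55), (5, 58), (6, 50), (8, 44), (10, 55)])
v11: WRITE b=1  (b history now [(3, 21), (11, 1)])
v12: WRITE a=51  (a history now [(4, 55), (5, 58), (6, 50), (8, 44), (10, 55), (12, 51)])
v13: WRITE a=58  (a history now [(4, 55), (5, 58), (6, 50), (8, 44), (10, 55), (12, 51), (13, 58)])
v14: WRITE a=25  (a history now [(4, 55), (5, 58), (6, 50), (8, 44), (10, 55), (12, 51), (13, 58), (14, 25)])
READ c @v6: history=[(1, 47), (2, 28), (7, 66), (9, 17)] -> pick v2 -> 28
v15: WRITE b=63  (b history now [(3, 21), (11, 1), (15, 63)])
v16: WRITE a=17  (a history now [(4, 55), (5, 58), (6, 50), (8, 44), (10, 55), (12, 51), (13, 58), (14, 25), (16, 17)])
v17: WRITE c=22  (c history now [(1, 47), (2, 28), (7, 66), (9, 17), (17, 22)])
READ b @v11: history=[(3, 21), (11, 1), (15, 63)] -> pick v11 -> 1
v18: WRITE b=62  (b history now [(3, 21), (11, 1), (15, 63), (18, 62)])
v19: WRITE a=5  (a history now [(4, 55), (5, 58), (6, 50), (8, 44), (10, 55), (12, 51), (13, 58), (14, 25), (16, 17), (19, 5)])
v20: WRITE c=58  (c history now [(1, 47), (2, 28), (7, 66), (9, 17), (17, 22), (20, 58)])
v21: WRITE c=11  (c history now [(1, 47), (2, 28), (7, 66), (9, 17), (17, 22), (20, 58), (21, 11)])
v22: WRITE b=24  (b history now [(3, 21), (11, 1), (15, 63), (18, 62), (22, 24)])
v23: WRITE c=42  (c history now [(1, 47), (2, 28), (7, 66), (9, 17), (17, 22), (20, 58), (21, 11), (23, 42)])
v24: WRITE b=33  (b history now [(3, 21), (11, 1), (15, 63), (18, 62), (22, 24), (24, 33)])
v25: WRITE c=34  (c history now [(1, 47), (2, 28), (7, 66), (9, 17), (17, 22), (20, 58), (21, 11), (23, 42), (25, 34)])
v26: WRITE c=22  (c history now [(1, 47), (2, 28), (7, 66), (9, 17), (17, 22), (20, 58), (21, 11), (23, 42), (25, 34), (26, 22)])
v27: WRITE b=2  (b history now [(3, 21), (11, 1), (15, 63), (18, 62), (22, 24), (24, 33), (27, 2)])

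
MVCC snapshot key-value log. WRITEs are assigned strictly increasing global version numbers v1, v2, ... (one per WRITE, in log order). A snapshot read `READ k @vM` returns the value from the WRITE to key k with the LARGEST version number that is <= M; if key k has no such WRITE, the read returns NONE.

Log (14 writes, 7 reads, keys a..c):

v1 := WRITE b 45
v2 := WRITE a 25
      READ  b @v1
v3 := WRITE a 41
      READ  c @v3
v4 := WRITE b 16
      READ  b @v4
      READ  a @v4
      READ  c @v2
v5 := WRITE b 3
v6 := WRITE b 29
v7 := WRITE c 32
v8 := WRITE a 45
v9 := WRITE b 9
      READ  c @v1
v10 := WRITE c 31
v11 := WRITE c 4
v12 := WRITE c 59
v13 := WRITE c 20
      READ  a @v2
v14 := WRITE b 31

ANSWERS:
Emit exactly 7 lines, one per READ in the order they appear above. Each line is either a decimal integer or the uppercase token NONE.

v1: WRITE b=45  (b history now [(1, 45)])
v2: WRITE a=25  (a history now [(2, 25)])
READ b @v1: history=[(1, 45)] -> pick v1 -> 45
v3: WRITE a=41  (a history now [(2, 25), (3, 41)])
READ c @v3: history=[] -> no version <= 3 -> NONE
v4: WRITE b=16  (b history now [(1, 45), (4, 16)])
READ b @v4: history=[(1, 45), (4, 16)] -> pick v4 -> 16
READ a @v4: history=[(2, 25), (3, 41)] -> pick v3 -> 41
READ c @v2: history=[] -> no version <= 2 -> NONE
v5: WRITE b=3  (b history now [(1, 45), (4, 16), (5, 3)])
v6: WRITE b=29  (b history now [(1, 45), (4, 16), (5, 3), (6, 29)])
v7: WRITE c=32  (c history now [(7, 32)])
v8: WRITE a=45  (a history now [(2, 25), (3, 41), (8, 45)])
v9: WRITE b=9  (b history now [(1, 45), (4, 16), (5, 3), (6, 29), (9, 9)])
READ c @v1: history=[(7, 32)] -> no version <= 1 -> NONE
v10: WRITE c=31  (c history now [(7, 32), (10, 31)])
v11: WRITE c=4  (c history now [(7, 32), (10, 31), (11, 4)])
v12: WRITE c=59  (c history now [(7, 32), (10, 31), (11, 4), (12, 59)])
v13: WRITE c=20  (c history now [(7, 32), (10, 31), (11, 4), (12, 59), (13, 20)])
READ a @v2: history=[(2, 25), (3, 41), (8, 45)] -> pick v2 -> 25
v14: WRITE b=31  (b history now [(1, 45), (4, 16), (5, 3), (6, 29), (9, 9), (14, 31)])

Answer: 45
NONE
16
41
NONE
NONE
25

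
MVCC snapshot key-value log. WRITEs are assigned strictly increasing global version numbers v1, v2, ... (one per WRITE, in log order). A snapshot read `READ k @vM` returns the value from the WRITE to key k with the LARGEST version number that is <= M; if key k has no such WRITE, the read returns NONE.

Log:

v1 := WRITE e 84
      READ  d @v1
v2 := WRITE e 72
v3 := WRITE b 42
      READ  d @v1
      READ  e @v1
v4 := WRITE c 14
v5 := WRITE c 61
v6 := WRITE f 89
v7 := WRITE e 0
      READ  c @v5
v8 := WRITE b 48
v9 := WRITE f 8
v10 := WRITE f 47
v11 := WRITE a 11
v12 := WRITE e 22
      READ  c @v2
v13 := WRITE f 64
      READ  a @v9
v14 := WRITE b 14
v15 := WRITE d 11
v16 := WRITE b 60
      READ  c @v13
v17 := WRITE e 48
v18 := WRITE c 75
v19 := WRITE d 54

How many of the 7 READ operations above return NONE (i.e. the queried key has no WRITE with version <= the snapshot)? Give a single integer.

v1: WRITE e=84  (e history now [(1, 84)])
READ d @v1: history=[] -> no version <= 1 -> NONE
v2: WRITE e=72  (e history now [(1, 84), (2, 72)])
v3: WRITE b=42  (b history now [(3, 42)])
READ d @v1: history=[] -> no version <= 1 -> NONE
READ e @v1: history=[(1, 84), (2, 72)] -> pick v1 -> 84
v4: WRITE c=14  (c history now [(4, 14)])
v5: WRITE c=61  (c history now [(4, 14), (5, 61)])
v6: WRITE f=89  (f history now [(6, 89)])
v7: WRITE e=0  (e history now [(1, 84), (2, 72), (7, 0)])
READ c @v5: history=[(4, 14), (5, 61)] -> pick v5 -> 61
v8: WRITE b=48  (b history now [(3, 42), (8, 48)])
v9: WRITE f=8  (f history now [(6, 89), (9, 8)])
v10: WRITE f=47  (f history now [(6, 89), (9, 8), (10, 47)])
v11: WRITE a=11  (a history now [(11, 11)])
v12: WRITE e=22  (e history now [(1, 84), (2, 72), (7, 0), (12, 22)])
READ c @v2: history=[(4, 14), (5, 61)] -> no version <= 2 -> NONE
v13: WRITE f=64  (f history now [(6, 89), (9, 8), (10, 47), (13, 64)])
READ a @v9: history=[(11, 11)] -> no version <= 9 -> NONE
v14: WRITE b=14  (b history now [(3, 42), (8, 48), (14, 14)])
v15: WRITE d=11  (d history now [(15, 11)])
v16: WRITE b=60  (b history now [(3, 42), (8, 48), (14, 14), (16, 60)])
READ c @v13: history=[(4, 14), (5, 61)] -> pick v5 -> 61
v17: WRITE e=48  (e history now [(1, 84), (2, 72), (7, 0), (12, 22), (17, 48)])
v18: WRITE c=75  (c history now [(4, 14), (5, 61), (18, 75)])
v19: WRITE d=54  (d history now [(15, 11), (19, 54)])
Read results in order: ['NONE', 'NONE', '84', '61', 'NONE', 'NONE', '61']
NONE count = 4

Answer: 4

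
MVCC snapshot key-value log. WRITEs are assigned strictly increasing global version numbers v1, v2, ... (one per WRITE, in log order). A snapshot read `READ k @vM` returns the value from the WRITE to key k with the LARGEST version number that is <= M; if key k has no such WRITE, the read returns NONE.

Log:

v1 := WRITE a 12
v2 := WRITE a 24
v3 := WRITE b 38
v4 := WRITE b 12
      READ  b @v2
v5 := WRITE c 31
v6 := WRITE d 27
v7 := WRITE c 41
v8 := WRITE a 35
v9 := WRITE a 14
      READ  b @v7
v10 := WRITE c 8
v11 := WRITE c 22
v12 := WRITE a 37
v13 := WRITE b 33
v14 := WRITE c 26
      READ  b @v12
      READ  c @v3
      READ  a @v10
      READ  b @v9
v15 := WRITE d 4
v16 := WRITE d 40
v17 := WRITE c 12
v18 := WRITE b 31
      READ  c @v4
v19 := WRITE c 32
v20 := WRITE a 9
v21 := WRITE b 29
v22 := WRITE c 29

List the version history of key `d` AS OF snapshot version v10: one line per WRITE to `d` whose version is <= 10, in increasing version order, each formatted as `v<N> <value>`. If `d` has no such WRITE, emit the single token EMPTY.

Answer: v6 27

Derivation:
Scan writes for key=d with version <= 10:
  v1 WRITE a 12 -> skip
  v2 WRITE a 24 -> skip
  v3 WRITE b 38 -> skip
  v4 WRITE b 12 -> skip
  v5 WRITE c 31 -> skip
  v6 WRITE d 27 -> keep
  v7 WRITE c 41 -> skip
  v8 WRITE a 35 -> skip
  v9 WRITE a 14 -> skip
  v10 WRITE c 8 -> skip
  v11 WRITE c 22 -> skip
  v12 WRITE a 37 -> skip
  v13 WRITE b 33 -> skip
  v14 WRITE c 26 -> skip
  v15 WRITE d 4 -> drop (> snap)
  v16 WRITE d 40 -> drop (> snap)
  v17 WRITE c 12 -> skip
  v18 WRITE b 31 -> skip
  v19 WRITE c 32 -> skip
  v20 WRITE a 9 -> skip
  v21 WRITE b 29 -> skip
  v22 WRITE c 29 -> skip
Collected: [(6, 27)]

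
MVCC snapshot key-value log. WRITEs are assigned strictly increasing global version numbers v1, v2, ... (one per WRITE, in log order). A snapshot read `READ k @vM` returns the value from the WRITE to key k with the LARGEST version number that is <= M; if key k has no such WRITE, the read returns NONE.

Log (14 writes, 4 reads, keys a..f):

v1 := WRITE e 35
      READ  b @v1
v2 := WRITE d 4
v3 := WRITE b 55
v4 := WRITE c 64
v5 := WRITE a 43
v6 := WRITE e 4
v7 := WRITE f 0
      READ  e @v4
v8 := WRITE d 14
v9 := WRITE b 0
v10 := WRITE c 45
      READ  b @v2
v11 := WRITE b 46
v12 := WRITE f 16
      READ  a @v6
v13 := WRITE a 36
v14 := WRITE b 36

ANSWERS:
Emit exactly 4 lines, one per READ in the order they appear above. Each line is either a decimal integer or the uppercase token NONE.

Answer: NONE
35
NONE
43

Derivation:
v1: WRITE e=35  (e history now [(1, 35)])
READ b @v1: history=[] -> no version <= 1 -> NONE
v2: WRITE d=4  (d history now [(2, 4)])
v3: WRITE b=55  (b history now [(3, 55)])
v4: WRITE c=64  (c history now [(4, 64)])
v5: WRITE a=43  (a history now [(5, 43)])
v6: WRITE e=4  (e history now [(1, 35), (6, 4)])
v7: WRITE f=0  (f history now [(7, 0)])
READ e @v4: history=[(1, 35), (6, 4)] -> pick v1 -> 35
v8: WRITE d=14  (d history now [(2, 4), (8, 14)])
v9: WRITE b=0  (b history now [(3, 55), (9, 0)])
v10: WRITE c=45  (c history now [(4, 64), (10, 45)])
READ b @v2: history=[(3, 55), (9, 0)] -> no version <= 2 -> NONE
v11: WRITE b=46  (b history now [(3, 55), (9, 0), (11, 46)])
v12: WRITE f=16  (f history now [(7, 0), (12, 16)])
READ a @v6: history=[(5, 43)] -> pick v5 -> 43
v13: WRITE a=36  (a history now [(5, 43), (13, 36)])
v14: WRITE b=36  (b history now [(3, 55), (9, 0), (11, 46), (14, 36)])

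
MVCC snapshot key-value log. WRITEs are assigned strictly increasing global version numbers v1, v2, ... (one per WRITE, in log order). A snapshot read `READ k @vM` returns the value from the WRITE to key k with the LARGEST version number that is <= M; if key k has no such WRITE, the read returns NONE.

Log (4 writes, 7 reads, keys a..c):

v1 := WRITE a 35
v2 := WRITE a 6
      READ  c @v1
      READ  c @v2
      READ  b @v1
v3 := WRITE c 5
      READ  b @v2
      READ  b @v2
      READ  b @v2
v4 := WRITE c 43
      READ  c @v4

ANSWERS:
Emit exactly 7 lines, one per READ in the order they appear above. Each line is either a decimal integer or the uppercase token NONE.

Answer: NONE
NONE
NONE
NONE
NONE
NONE
43

Derivation:
v1: WRITE a=35  (a history now [(1, 35)])
v2: WRITE a=6  (a history now [(1, 35), (2, 6)])
READ c @v1: history=[] -> no version <= 1 -> NONE
READ c @v2: history=[] -> no version <= 2 -> NONE
READ b @v1: history=[] -> no version <= 1 -> NONE
v3: WRITE c=5  (c history now [(3, 5)])
READ b @v2: history=[] -> no version <= 2 -> NONE
READ b @v2: history=[] -> no version <= 2 -> NONE
READ b @v2: history=[] -> no version <= 2 -> NONE
v4: WRITE c=43  (c history now [(3, 5), (4, 43)])
READ c @v4: history=[(3, 5), (4, 43)] -> pick v4 -> 43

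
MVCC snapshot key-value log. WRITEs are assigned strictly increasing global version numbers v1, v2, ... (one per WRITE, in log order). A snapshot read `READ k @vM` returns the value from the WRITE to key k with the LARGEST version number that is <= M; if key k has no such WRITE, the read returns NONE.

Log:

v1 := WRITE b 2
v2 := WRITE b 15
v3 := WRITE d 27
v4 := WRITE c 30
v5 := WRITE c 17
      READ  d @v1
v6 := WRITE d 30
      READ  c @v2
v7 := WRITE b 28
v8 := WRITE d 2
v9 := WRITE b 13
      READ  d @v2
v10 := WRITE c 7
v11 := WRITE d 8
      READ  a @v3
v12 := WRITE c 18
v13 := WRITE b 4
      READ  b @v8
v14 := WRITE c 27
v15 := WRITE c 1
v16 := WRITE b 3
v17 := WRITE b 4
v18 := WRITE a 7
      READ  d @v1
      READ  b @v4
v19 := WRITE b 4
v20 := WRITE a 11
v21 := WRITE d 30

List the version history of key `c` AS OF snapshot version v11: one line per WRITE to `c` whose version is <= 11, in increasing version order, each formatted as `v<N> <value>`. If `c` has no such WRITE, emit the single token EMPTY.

Scan writes for key=c with version <= 11:
  v1 WRITE b 2 -> skip
  v2 WRITE b 15 -> skip
  v3 WRITE d 27 -> skip
  v4 WRITE c 30 -> keep
  v5 WRITE c 17 -> keep
  v6 WRITE d 30 -> skip
  v7 WRITE b 28 -> skip
  v8 WRITE d 2 -> skip
  v9 WRITE b 13 -> skip
  v10 WRITE c 7 -> keep
  v11 WRITE d 8 -> skip
  v12 WRITE c 18 -> drop (> snap)
  v13 WRITE b 4 -> skip
  v14 WRITE c 27 -> drop (> snap)
  v15 WRITE c 1 -> drop (> snap)
  v16 WRITE b 3 -> skip
  v17 WRITE b 4 -> skip
  v18 WRITE a 7 -> skip
  v19 WRITE b 4 -> skip
  v20 WRITE a 11 -> skip
  v21 WRITE d 30 -> skip
Collected: [(4, 30), (5, 17), (10, 7)]

Answer: v4 30
v5 17
v10 7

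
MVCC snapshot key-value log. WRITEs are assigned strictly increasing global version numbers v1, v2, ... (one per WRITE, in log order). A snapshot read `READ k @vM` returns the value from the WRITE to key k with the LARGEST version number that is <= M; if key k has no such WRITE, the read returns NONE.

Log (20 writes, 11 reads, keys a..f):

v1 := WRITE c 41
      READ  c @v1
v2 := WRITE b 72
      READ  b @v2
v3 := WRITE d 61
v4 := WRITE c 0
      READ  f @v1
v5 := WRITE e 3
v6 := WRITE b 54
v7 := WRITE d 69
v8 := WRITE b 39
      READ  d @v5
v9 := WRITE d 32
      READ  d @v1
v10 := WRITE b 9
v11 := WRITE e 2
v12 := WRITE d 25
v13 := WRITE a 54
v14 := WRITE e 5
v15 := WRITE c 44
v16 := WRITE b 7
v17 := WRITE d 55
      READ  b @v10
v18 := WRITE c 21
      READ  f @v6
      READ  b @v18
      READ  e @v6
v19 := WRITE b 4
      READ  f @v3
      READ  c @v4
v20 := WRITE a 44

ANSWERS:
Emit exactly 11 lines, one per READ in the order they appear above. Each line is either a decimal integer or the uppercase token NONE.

v1: WRITE c=41  (c history now [(1, 41)])
READ c @v1: history=[(1, 41)] -> pick v1 -> 41
v2: WRITE b=72  (b history now [(2, 72)])
READ b @v2: history=[(2, 72)] -> pick v2 -> 72
v3: WRITE d=61  (d history now [(3, 61)])
v4: WRITE c=0  (c history now [(1, 41), (4, 0)])
READ f @v1: history=[] -> no version <= 1 -> NONE
v5: WRITE e=3  (e history now [(5, 3)])
v6: WRITE b=54  (b history now [(2, 72), (6, 54)])
v7: WRITE d=69  (d history now [(3, 61), (7, 69)])
v8: WRITE b=39  (b history now [(2, 72), (6, 54), (8, 39)])
READ d @v5: history=[(3, 61), (7, 69)] -> pick v3 -> 61
v9: WRITE d=32  (d history now [(3, 61), (7, 69), (9, 32)])
READ d @v1: history=[(3, 61), (7, 69), (9, 32)] -> no version <= 1 -> NONE
v10: WRITE b=9  (b history now [(2, 72), (6, 54), (8, 39), (10, 9)])
v11: WRITE e=2  (e history now [(5, 3), (11, 2)])
v12: WRITE d=25  (d history now [(3, 61), (7, 69), (9, 32), (12, 25)])
v13: WRITE a=54  (a history now [(13, 54)])
v14: WRITE e=5  (e history now [(5, 3), (11, 2), (14, 5)])
v15: WRITE c=44  (c history now [(1, 41), (4, 0), (15, 44)])
v16: WRITE b=7  (b history now [(2, 72), (6, 54), (8, 39), (10, 9), (16, 7)])
v17: WRITE d=55  (d history now [(3, 61), (7, 69), (9, 32), (12, 25), (17, 55)])
READ b @v10: history=[(2, 72), (6, 54), (8, 39), (10, 9), (16, 7)] -> pick v10 -> 9
v18: WRITE c=21  (c history now [(1, 41), (4, 0), (15, 44), (18, 21)])
READ f @v6: history=[] -> no version <= 6 -> NONE
READ b @v18: history=[(2, 72), (6, 54), (8, 39), (10, 9), (16, 7)] -> pick v16 -> 7
READ e @v6: history=[(5, 3), (11, 2), (14, 5)] -> pick v5 -> 3
v19: WRITE b=4  (b history now [(2, 72), (6, 54), (8, 39), (10, 9), (16, 7), (19, 4)])
READ f @v3: history=[] -> no version <= 3 -> NONE
READ c @v4: history=[(1, 41), (4, 0), (15, 44), (18, 21)] -> pick v4 -> 0
v20: WRITE a=44  (a history now [(13, 54), (20, 44)])

Answer: 41
72
NONE
61
NONE
9
NONE
7
3
NONE
0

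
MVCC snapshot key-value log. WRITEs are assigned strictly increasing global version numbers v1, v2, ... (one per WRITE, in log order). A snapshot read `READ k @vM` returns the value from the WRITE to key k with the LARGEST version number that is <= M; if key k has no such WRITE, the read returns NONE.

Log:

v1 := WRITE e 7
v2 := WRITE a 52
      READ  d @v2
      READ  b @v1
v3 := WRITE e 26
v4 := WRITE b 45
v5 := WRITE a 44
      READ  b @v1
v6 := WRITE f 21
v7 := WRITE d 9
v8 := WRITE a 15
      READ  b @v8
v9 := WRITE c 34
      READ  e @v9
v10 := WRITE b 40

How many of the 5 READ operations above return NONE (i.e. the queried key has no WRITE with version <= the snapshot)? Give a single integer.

v1: WRITE e=7  (e history now [(1, 7)])
v2: WRITE a=52  (a history now [(2, 52)])
READ d @v2: history=[] -> no version <= 2 -> NONE
READ b @v1: history=[] -> no version <= 1 -> NONE
v3: WRITE e=26  (e history now [(1, 7), (3, 26)])
v4: WRITE b=45  (b history now [(4, 45)])
v5: WRITE a=44  (a history now [(2, 52), (5, 44)])
READ b @v1: history=[(4, 45)] -> no version <= 1 -> NONE
v6: WRITE f=21  (f history now [(6, 21)])
v7: WRITE d=9  (d history now [(7, 9)])
v8: WRITE a=15  (a history now [(2, 52), (5, 44), (8, 15)])
READ b @v8: history=[(4, 45)] -> pick v4 -> 45
v9: WRITE c=34  (c history now [(9, 34)])
READ e @v9: history=[(1, 7), (3, 26)] -> pick v3 -> 26
v10: WRITE b=40  (b history now [(4, 45), (10, 40)])
Read results in order: ['NONE', 'NONE', 'NONE', '45', '26']
NONE count = 3

Answer: 3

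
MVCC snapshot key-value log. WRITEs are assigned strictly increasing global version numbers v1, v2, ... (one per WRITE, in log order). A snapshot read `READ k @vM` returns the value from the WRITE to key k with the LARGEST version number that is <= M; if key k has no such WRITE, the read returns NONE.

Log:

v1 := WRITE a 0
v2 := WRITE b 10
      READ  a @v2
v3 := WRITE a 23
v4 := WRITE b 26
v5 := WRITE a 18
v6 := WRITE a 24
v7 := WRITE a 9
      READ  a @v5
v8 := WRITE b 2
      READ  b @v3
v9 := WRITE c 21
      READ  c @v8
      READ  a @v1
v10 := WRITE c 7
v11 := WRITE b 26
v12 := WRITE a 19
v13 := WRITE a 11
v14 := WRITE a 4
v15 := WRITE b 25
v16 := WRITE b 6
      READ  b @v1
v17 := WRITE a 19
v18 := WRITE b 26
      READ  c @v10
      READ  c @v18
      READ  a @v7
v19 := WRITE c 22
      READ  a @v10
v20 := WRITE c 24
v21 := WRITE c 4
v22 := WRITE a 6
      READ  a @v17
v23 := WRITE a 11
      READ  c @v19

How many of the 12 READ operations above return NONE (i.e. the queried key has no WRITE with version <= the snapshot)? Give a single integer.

Answer: 2

Derivation:
v1: WRITE a=0  (a history now [(1, 0)])
v2: WRITE b=10  (b history now [(2, 10)])
READ a @v2: history=[(1, 0)] -> pick v1 -> 0
v3: WRITE a=23  (a history now [(1, 0), (3, 23)])
v4: WRITE b=26  (b history now [(2, 10), (4, 26)])
v5: WRITE a=18  (a history now [(1, 0), (3, 23), (5, 18)])
v6: WRITE a=24  (a history now [(1, 0), (3, 23), (5, 18), (6, 24)])
v7: WRITE a=9  (a history now [(1, 0), (3, 23), (5, 18), (6, 24), (7, 9)])
READ a @v5: history=[(1, 0), (3, 23), (5, 18), (6, 24), (7, 9)] -> pick v5 -> 18
v8: WRITE b=2  (b history now [(2, 10), (4, 26), (8, 2)])
READ b @v3: history=[(2, 10), (4, 26), (8, 2)] -> pick v2 -> 10
v9: WRITE c=21  (c history now [(9, 21)])
READ c @v8: history=[(9, 21)] -> no version <= 8 -> NONE
READ a @v1: history=[(1, 0), (3, 23), (5, 18), (6, 24), (7, 9)] -> pick v1 -> 0
v10: WRITE c=7  (c history now [(9, 21), (10, 7)])
v11: WRITE b=26  (b history now [(2, 10), (4, 26), (8, 2), (11, 26)])
v12: WRITE a=19  (a history now [(1, 0), (3, 23), (5, 18), (6, 24), (7, 9), (12, 19)])
v13: WRITE a=11  (a history now [(1, 0), (3, 23), (5, 18), (6, 24), (7, 9), (12, 19), (13, 11)])
v14: WRITE a=4  (a history now [(1, 0), (3, 23), (5, 18), (6, 24), (7, 9), (12, 19), (13, 11), (14, 4)])
v15: WRITE b=25  (b history now [(2, 10), (4, 26), (8, 2), (11, 26), (15, 25)])
v16: WRITE b=6  (b history now [(2, 10), (4, 26), (8, 2), (11, 26), (15, 25), (16, 6)])
READ b @v1: history=[(2, 10), (4, 26), (8, 2), (11, 26), (15, 25), (16, 6)] -> no version <= 1 -> NONE
v17: WRITE a=19  (a history now [(1, 0), (3, 23), (5, 18), (6, 24), (7, 9), (12, 19), (13, 11), (14, 4), (17, 19)])
v18: WRITE b=26  (b history now [(2, 10), (4, 26), (8, 2), (11, 26), (15, 25), (16, 6), (18, 26)])
READ c @v10: history=[(9, 21), (10, 7)] -> pick v10 -> 7
READ c @v18: history=[(9, 21), (10, 7)] -> pick v10 -> 7
READ a @v7: history=[(1, 0), (3, 23), (5, 18), (6, 24), (7, 9), (12, 19), (13, 11), (14, 4), (17, 19)] -> pick v7 -> 9
v19: WRITE c=22  (c history now [(9, 21), (10, 7), (19, 22)])
READ a @v10: history=[(1, 0), (3, 23), (5, 18), (6, 24), (7, 9), (12, 19), (13, 11), (14, 4), (17, 19)] -> pick v7 -> 9
v20: WRITE c=24  (c history now [(9, 21), (10, 7), (19, 22), (20, 24)])
v21: WRITE c=4  (c history now [(9, 21), (10, 7), (19, 22), (20, 24), (21, 4)])
v22: WRITE a=6  (a history now [(1, 0), (3, 23), (5, 18), (6, 24), (7, 9), (12, 19), (13, 11), (14, 4), (17, 19), (22, 6)])
READ a @v17: history=[(1, 0), (3, 23), (5, 18), (6, 24), (7, 9), (12, 19), (13, 11), (14, 4), (17, 19), (22, 6)] -> pick v17 -> 19
v23: WRITE a=11  (a history now [(1, 0), (3, 23), (5, 18), (6, 24), (7, 9), (12, 19), (13, 11), (14, 4), (17, 19), (22, 6), (23, 11)])
READ c @v19: history=[(9, 21), (10, 7), (19, 22), (20, 24), (21, 4)] -> pick v19 -> 22
Read results in order: ['0', '18', '10', 'NONE', '0', 'NONE', '7', '7', '9', '9', '19', '22']
NONE count = 2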